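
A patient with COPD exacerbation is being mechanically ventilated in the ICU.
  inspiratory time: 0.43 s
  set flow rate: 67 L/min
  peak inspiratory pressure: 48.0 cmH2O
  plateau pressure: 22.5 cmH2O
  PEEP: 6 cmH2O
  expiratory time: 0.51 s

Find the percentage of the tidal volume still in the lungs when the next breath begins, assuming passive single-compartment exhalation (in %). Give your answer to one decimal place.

Flow: 67 L/min ÷ 60 = 1.1167 L/s.
Vt = flow × Ti = 1.1167 L/s × 0.43 s × 1000 mL/L = 480.18 mL.
R = (PIP − Pplat)/V̇ = (48.0 − 22.5) / 1.1167 = 25.5/1.1167 = 22.835 cmH2O·s/L.
C = Vt/(Pplat − PEEP) = 480.18 / (22.5 − 6) = 480.18/16.5 = 29.102 mL/cmH2O.
τ = R × C = 22.835 × 0.0291 L/cmH2O = 0.6645 s.
Fraction remaining at end-expiration = e^(−Te/τ) = e^(−0.51/0.6645) = 0.4642 → 46.42%.

46.4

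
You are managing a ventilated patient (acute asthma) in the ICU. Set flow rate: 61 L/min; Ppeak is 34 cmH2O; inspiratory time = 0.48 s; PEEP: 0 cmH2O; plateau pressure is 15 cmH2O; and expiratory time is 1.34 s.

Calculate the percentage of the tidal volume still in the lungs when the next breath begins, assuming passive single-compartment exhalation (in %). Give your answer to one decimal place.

Flow: 61 L/min ÷ 60 = 1.0167 L/s.
Vt = flow × Ti = 1.0167 L/s × 0.48 s × 1000 mL/L = 488.02 mL.
R = (PIP − Pplat)/V̇ = (34 − 15) / 1.0167 = 19.0/1.0167 = 18.688 cmH2O·s/L.
C = Vt/(Pplat − PEEP) = 488.02 / (15 − 0) = 488.02/15.0 = 32.535 mL/cmH2O.
τ = R × C = 18.688 × 0.03254 L/cmH2O = 0.6081 s.
Fraction remaining at end-expiration = e^(−Te/τ) = e^(−1.34/0.6081) = 0.1104 → 11.04%.

11.0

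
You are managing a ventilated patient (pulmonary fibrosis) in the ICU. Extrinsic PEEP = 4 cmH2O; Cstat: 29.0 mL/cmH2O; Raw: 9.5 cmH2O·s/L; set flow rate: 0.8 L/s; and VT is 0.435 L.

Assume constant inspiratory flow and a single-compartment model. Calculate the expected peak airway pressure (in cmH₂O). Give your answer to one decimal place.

Equation of motion (constant flow): PIP = Vt/C + R·V̇ + PEEP.
PIP = 435/29.0 + 9.5×0.8 + 4 = 15.0 + 7.6 + 4 = 26.6 cmH2O.

26.6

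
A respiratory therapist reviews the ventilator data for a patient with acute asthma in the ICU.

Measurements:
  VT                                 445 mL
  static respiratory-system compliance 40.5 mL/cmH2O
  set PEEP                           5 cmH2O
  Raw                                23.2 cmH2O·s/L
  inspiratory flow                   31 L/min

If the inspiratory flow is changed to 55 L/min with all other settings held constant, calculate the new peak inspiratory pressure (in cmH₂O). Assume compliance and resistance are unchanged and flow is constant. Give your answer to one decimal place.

Flow: 31 L/min ÷ 60 = 0.5167 L/s.
New flow: 55 L/min ÷ 60 = 0.9167 L/s.
PIP = Vt/C + R·V̇ + PEEP (constant-flow equation of motion).
Only the resistive term changes: ΔPIP = R × ΔV̇ = 23.2 × (0.9167 − 0.5167) = 23.2 × 0.4 = 9.28 cmH2O.
Original PIP = 445/40.5 + 23.2×0.5167 + 5 = 27.975 cmH2O; new PIP = 27.975 + (9.28) = 37.255 cmH2O.

37.3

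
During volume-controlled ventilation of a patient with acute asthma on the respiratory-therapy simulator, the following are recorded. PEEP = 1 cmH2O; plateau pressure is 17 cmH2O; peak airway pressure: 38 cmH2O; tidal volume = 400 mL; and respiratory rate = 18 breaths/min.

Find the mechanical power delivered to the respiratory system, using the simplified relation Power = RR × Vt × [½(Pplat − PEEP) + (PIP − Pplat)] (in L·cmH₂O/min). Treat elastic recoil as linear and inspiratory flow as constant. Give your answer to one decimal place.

Per-breath work = Vt × [½(Pplat−PEEP) + (PIP−Pplat)] = 0.400 × [0.5×16.0 + 21.0] = 0.400 × 29.0 = 11.6 L·cmH2O.
Power = 18 × 11.6 = 208.8 L·cmH2O/min.

208.8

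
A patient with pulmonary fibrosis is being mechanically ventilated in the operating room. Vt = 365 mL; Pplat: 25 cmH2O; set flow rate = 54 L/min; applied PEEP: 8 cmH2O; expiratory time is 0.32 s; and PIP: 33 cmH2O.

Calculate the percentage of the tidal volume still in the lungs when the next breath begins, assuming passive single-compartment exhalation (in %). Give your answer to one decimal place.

Flow: 54 L/min ÷ 60 = 0.9 L/s.
R = (PIP − Pplat)/V̇ = (33 − 25) / 0.9 = 8.0/0.9 = 8.889 cmH2O·s/L.
C = Vt/(Pplat − PEEP) = 365.0 / (25 − 8) = 365.0/17.0 = 21.471 mL/cmH2O.
τ = R × C = 8.889 × 0.02147 L/cmH2O = 0.1908 s.
Fraction remaining at end-expiration = e^(−Te/τ) = e^(−0.32/0.1908) = 0.1869 → 18.69%.

18.7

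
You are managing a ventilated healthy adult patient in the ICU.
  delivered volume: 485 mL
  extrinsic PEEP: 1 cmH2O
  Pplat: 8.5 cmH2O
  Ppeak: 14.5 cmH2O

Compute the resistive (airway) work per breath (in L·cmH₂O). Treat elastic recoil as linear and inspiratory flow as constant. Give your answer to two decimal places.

2.91

With constant inspiratory flow the resistive pressure is constant at PIP − Pplat = 14.5 − 8.5 = 6.0 cmH2O, so resistive work = 6.0 × 0.485 = 2.91 L·cmH2O.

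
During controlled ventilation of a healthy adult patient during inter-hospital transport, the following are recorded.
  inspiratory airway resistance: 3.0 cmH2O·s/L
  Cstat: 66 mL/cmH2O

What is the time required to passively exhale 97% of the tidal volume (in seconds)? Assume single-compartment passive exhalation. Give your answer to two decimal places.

0.69

τ = R × C = 3.0 × 66 mL/cmH2O = 3.0 × 0.066 L/cmH2O = 0.198 s.
Exhaled fraction f = 1 − e^(−t/τ) → t = −τ·ln(1 − f) = −0.198·ln(0.03) = 0.6943 s.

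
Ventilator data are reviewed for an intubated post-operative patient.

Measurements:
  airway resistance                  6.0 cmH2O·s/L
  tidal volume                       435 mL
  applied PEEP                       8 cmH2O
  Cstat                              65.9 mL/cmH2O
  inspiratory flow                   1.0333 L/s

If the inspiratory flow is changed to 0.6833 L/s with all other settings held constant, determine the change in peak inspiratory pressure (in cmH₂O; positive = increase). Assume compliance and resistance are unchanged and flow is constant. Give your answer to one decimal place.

PIP = Vt/C + R·V̇ + PEEP (constant-flow equation of motion).
Only the resistive term changes: ΔPIP = R × ΔV̇ = 6.0 × (0.6833 − 1.0333) = 6.0 × -0.35 = -2.1 cmH2O.

-2.1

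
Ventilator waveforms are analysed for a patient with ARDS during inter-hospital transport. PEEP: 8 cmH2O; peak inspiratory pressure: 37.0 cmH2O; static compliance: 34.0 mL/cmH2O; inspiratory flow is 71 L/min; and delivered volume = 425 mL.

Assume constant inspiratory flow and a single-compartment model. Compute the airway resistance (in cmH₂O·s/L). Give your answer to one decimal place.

Flow: 71 L/min ÷ 60 = 1.1833 L/s.
Equation of motion (constant flow): PIP = Vt/C + R·V̇ + PEEP.
R·V̇ = PIP − Vt/C − PEEP = 37.0 − 425/34.0 − 8 = 37.0 − 12.5 − 8 = 16.5 cmH2O.
R = 16.5 / 1.1833 = 13.944 cmH2O·s/L.

13.9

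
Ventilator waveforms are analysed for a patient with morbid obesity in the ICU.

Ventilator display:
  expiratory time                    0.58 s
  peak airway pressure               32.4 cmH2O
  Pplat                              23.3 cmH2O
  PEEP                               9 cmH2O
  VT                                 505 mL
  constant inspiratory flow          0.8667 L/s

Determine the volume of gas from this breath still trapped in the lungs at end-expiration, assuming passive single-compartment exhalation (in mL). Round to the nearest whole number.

106

R = (PIP − Pplat)/V̇ = (32.4 − 23.3) / 0.8667 = 9.1/0.8667 = 10.5 cmH2O·s/L.
C = Vt/(Pplat − PEEP) = 505.0 / (23.3 − 9) = 505.0/14.3 = 35.315 mL/cmH2O.
τ = R × C = 10.5 × 0.03532 L/cmH2O = 0.3709 s.
Fraction remaining = e^(−Te/τ) = e^(−0.58/0.3709) = 0.2093.
Trapped volume = 505.0 × 0.2093 = 105.7 mL.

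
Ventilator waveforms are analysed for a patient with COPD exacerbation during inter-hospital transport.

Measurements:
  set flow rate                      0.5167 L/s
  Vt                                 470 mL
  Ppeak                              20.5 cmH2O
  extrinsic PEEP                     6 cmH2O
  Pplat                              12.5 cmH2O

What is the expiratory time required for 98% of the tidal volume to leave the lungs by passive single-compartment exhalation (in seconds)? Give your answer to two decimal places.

R = (PIP − Pplat)/V̇ = (20.5 − 12.5) / 0.5167 = 8.0/0.5167 = 15.483 cmH2O·s/L.
C = Vt/(Pplat − PEEP) = 470.0 / (12.5 − 6) = 470.0/6.5 = 72.308 mL/cmH2O.
τ = R × C = 15.483 × 0.07231 L/cmH2O = 1.12 s.
t = −τ·ln(1 − 0.98) = −1.12·ln(0.02) = 4.381 s.

4.38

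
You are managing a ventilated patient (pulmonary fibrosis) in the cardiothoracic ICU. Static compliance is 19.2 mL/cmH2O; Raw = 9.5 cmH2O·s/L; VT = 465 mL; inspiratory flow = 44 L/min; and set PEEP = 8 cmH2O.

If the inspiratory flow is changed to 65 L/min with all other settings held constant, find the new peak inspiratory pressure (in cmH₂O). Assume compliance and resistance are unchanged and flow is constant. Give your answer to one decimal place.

Flow: 44 L/min ÷ 60 = 0.7333 L/s.
New flow: 65 L/min ÷ 60 = 1.0833 L/s.
PIP = Vt/C + R·V̇ + PEEP (constant-flow equation of motion).
Only the resistive term changes: ΔPIP = R × ΔV̇ = 9.5 × (1.0833 − 0.7333) = 9.5 × 0.35 = 3.325 cmH2O.
Original PIP = 465/19.2 + 9.5×0.7333 + 8 = 39.185 cmH2O; new PIP = 39.185 + (3.325) = 42.51 cmH2O.

42.5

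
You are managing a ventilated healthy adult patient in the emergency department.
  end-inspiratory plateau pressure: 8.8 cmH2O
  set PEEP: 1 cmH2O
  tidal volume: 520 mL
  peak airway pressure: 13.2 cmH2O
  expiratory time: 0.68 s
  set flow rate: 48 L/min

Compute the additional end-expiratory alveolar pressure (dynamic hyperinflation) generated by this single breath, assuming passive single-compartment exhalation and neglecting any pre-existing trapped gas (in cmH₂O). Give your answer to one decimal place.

Flow: 48 L/min ÷ 60 = 0.8 L/s.
R = (PIP − Pplat)/V̇ = (13.2 − 8.8) / 0.8 = 4.4/0.8 = 5.5 cmH2O·s/L.
C = Vt/(Pplat − PEEP) = 520.0 / (8.8 − 1) = 520.0/7.8 = 66.667 mL/cmH2O.
τ = R × C = 5.5 × 0.06667 L/cmH2O = 0.3667 s.
Fraction remaining = e^(−Te/τ) = e^(−0.68/0.3667) = 0.1566; trapped volume = 520.0 × 0.1566 = 81.432 mL.
Additional alveolar pressure from trapping ≈ V_trapped / C = 81.432 / 66.667 = 1.221 cmH2O.

1.2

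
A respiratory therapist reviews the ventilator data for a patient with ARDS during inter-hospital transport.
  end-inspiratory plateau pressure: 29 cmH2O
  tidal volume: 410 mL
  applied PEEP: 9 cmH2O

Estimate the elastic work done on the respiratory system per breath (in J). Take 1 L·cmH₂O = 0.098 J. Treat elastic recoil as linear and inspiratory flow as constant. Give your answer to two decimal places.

Elastic work ≈ ½ × (Pplat − PEEP) × Vt = 0.5 × (29 − 9) × 0.410 L = 0.5 × 20.0 × 0.410 = 4.1 L·cmH2O.
× 0.098 J/(L·cmH2O) → 0.4018 J.

0.40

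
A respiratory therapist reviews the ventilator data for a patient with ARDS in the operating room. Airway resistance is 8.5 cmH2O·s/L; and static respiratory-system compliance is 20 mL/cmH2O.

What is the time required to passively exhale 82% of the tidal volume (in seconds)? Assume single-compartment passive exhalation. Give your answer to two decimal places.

0.29

τ = R × C = 8.5 × 20 mL/cmH2O = 8.5 × 0.020 L/cmH2O = 0.17 s.
Exhaled fraction f = 1 − e^(−t/τ) → t = −τ·ln(1 − f) = −0.17·ln(0.18) = 0.2915 s.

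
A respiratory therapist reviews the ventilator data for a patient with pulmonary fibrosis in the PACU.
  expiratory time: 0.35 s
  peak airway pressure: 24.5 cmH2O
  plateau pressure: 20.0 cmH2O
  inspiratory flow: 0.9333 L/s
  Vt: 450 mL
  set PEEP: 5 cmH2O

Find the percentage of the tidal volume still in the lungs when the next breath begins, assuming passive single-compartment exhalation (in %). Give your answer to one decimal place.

8.9

R = (PIP − Pplat)/V̇ = (24.5 − 20.0) / 0.9333 = 4.5/0.9333 = 4.822 cmH2O·s/L.
C = Vt/(Pplat − PEEP) = 450.0 / (20.0 − 5) = 450.0/15.0 = 30.0 mL/cmH2O.
τ = R × C = 4.822 × 0.03 L/cmH2O = 0.1447 s.
Fraction remaining at end-expiration = e^(−Te/τ) = e^(−0.35/0.1447) = 0.08903 → 8.903%.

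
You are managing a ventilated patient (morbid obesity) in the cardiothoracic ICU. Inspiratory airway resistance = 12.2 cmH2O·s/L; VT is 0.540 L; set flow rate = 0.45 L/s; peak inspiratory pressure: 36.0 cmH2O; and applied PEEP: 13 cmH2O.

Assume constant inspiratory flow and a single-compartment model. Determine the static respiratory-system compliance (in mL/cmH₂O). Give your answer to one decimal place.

Equation of motion (constant flow): PIP = Vt/C + R·V̇ + PEEP.
Vt/C = PIP − R·V̇ − PEEP = 36.0 − 12.2×0.45 − 13 = 36.0 − 5.49 − 13 = 17.51 cmH2O.
C = Vt / 17.51 = 540 / 17.51 = 30.84 mL/cmH2O.

30.8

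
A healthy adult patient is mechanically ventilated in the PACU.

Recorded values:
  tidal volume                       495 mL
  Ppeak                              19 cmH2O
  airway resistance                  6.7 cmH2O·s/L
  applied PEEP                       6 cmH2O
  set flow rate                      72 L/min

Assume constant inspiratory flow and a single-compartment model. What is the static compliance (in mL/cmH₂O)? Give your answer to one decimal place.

99.8

Flow: 72 L/min ÷ 60 = 1.2 L/s.
Equation of motion (constant flow): PIP = Vt/C + R·V̇ + PEEP.
Vt/C = PIP − R·V̇ − PEEP = 19 − 6.7×1.2 − 6 = 19 − 8.04 − 6 = 4.96 cmH2O.
C = Vt / 4.96 = 495 / 4.96 = 99.798 mL/cmH2O.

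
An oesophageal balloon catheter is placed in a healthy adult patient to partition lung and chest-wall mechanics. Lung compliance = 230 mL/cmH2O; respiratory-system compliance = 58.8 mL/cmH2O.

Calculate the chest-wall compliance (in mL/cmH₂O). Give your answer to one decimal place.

79.0

1/Ccw = 1/Crs − 1/CL.
1/Ccw = 1/58.8 − 1/230 = 0.01266.
Ccw = 78.989 mL/cmH2O.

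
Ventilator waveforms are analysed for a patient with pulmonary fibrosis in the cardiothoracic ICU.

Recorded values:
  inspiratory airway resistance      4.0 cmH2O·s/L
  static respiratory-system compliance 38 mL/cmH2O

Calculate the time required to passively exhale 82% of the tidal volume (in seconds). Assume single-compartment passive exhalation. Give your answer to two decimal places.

0.26

τ = R × C = 4.0 × 38 mL/cmH2O = 4.0 × 0.038 L/cmH2O = 0.152 s.
Exhaled fraction f = 1 − e^(−t/τ) → t = −τ·ln(1 − f) = −0.152·ln(0.18) = 0.2606 s.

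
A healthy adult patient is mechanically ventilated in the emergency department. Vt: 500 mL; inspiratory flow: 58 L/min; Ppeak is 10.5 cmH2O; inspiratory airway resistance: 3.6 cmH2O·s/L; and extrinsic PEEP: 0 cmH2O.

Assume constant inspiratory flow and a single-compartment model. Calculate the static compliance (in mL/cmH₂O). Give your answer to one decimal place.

Flow: 58 L/min ÷ 60 = 0.9667 L/s.
Equation of motion (constant flow): PIP = Vt/C + R·V̇ + PEEP.
Vt/C = PIP − R·V̇ − PEEP = 10.5 − 3.6×0.9667 − 0 = 10.5 − 3.48 − 0 = 7.02 cmH2O.
C = Vt / 7.02 = 500 / 7.02 = 71.225 mL/cmH2O.

71.2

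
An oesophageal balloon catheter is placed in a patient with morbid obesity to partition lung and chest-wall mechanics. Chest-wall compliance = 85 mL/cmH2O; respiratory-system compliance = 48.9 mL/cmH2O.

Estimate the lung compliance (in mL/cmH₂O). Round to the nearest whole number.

1/CL = 1/Crs − 1/Ccw.
1/CL = 1/48.9 − 1/85 = 0.008685.
CL = 115.14 mL/cmH2O.

115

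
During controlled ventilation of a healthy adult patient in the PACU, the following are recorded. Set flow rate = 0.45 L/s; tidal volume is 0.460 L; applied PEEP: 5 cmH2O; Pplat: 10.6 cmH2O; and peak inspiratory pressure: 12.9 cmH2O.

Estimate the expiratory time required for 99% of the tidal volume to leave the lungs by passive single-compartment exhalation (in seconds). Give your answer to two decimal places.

R = (PIP − Pplat)/V̇ = (12.9 − 10.6) / 0.45 = 2.3/0.45 = 5.111 cmH2O·s/L.
C = Vt/(Pplat − PEEP) = 460.0 / (10.6 − 5) = 460.0/5.6 = 82.143 mL/cmH2O.
τ = R × C = 5.111 × 0.08214 L/cmH2O = 0.4198 s.
t = −τ·ln(1 − 0.99) = −0.4198·ln(0.01) = 1.933 s.

1.93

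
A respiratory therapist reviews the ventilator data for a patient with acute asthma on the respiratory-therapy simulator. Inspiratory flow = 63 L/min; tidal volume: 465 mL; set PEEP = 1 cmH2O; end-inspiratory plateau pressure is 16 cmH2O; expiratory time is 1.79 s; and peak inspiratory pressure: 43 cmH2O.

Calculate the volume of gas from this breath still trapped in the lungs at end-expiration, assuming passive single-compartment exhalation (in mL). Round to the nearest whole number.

49

Flow: 63 L/min ÷ 60 = 1.05 L/s.
R = (PIP − Pplat)/V̇ = (43 − 16) / 1.05 = 27.0/1.05 = 25.714 cmH2O·s/L.
C = Vt/(Pplat − PEEP) = 465.0 / (16 − 1) = 465.0/15.0 = 31.0 mL/cmH2O.
τ = R × C = 25.714 × 0.031 L/cmH2O = 0.7971 s.
Fraction remaining = e^(−Te/τ) = e^(−1.79/0.7971) = 0.1059.
Trapped volume = 465.0 × 0.1059 = 49.244 mL.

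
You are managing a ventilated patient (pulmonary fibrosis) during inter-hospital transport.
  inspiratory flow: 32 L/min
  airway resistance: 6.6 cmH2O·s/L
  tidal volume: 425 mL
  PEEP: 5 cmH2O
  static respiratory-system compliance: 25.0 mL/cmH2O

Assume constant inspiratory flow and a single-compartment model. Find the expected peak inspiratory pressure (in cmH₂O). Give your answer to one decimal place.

Flow: 32 L/min ÷ 60 = 0.5333 L/s.
Equation of motion (constant flow): PIP = Vt/C + R·V̇ + PEEP.
PIP = 425/25.0 + 6.6×0.5333 + 5 = 17.0 + 3.52 + 5 = 25.52 cmH2O.

25.5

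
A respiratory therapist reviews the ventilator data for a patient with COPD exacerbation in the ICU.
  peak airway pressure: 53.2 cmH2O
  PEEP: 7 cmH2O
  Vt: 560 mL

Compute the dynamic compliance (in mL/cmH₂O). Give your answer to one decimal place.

12.1

Dynamic compliance = Vt / (PIP − PEEP) = 560 / (53.2 − 7) = 560 / 46.2 = 12.121 mL/cmH2O.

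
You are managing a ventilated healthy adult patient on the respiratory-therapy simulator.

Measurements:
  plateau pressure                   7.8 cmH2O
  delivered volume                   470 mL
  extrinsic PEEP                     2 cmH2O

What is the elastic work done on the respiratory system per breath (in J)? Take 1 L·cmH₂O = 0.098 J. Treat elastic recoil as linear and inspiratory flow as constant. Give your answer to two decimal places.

Elastic work ≈ ½ × (Pplat − PEEP) × Vt = 0.5 × (7.8 − 2) × 0.470 L = 0.5 × 5.8 × 0.470 = 1.363 L·cmH2O.
× 0.098 J/(L·cmH2O) → 0.1336 J.

0.13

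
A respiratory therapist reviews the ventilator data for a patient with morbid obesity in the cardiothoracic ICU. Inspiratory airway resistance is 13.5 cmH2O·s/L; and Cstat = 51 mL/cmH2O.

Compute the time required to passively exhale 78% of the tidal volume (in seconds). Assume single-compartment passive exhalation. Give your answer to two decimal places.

1.04

τ = R × C = 13.5 × 51 mL/cmH2O = 13.5 × 0.051 L/cmH2O = 0.6885 s.
Exhaled fraction f = 1 − e^(−t/τ) → t = −τ·ln(1 − f) = −0.6885·ln(0.22) = 1.042 s.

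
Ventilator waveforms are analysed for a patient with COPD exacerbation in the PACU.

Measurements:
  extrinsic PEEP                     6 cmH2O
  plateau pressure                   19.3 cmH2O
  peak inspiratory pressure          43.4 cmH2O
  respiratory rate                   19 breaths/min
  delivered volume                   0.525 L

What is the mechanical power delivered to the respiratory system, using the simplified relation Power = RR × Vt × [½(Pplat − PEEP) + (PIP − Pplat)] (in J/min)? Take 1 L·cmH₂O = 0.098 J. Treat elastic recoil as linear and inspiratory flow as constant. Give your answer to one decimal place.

Per-breath work = Vt × [½(Pplat−PEEP) + (PIP−Pplat)] = 0.525 × [0.5×13.3 + 24.1] = 0.525 × 30.75 = 16.144 L·cmH2O.
Power = 19 × 16.144 = 306.74 L·cmH2O/min.
× 0.098 J/(L·cmH2O) → 30.061 J/min.

30.1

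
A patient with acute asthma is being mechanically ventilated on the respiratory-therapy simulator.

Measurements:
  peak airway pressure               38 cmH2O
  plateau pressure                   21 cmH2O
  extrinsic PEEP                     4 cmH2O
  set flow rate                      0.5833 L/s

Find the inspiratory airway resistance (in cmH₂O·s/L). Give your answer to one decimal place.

Raw = (PIP − Pplat) / flow = (38 − 21) / 0.5833 = 17.0 / 0.5833 = 29.145 cmH2O·s/L.

29.1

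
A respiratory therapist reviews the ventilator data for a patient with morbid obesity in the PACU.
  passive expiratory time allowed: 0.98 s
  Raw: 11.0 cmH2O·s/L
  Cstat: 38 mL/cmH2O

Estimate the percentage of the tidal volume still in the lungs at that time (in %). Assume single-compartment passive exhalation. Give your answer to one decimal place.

τ = R × C = 11.0 × 38 mL/cmH2O = 11.0 × 0.038 L/cmH2O = 0.418 s.
Passive exhalation: V(t)/V₀ = e^(−t/τ) = e^(−0.98/0.418) = 0.0959.
Fraction remaining = 0.0959 → 9.59%.

9.6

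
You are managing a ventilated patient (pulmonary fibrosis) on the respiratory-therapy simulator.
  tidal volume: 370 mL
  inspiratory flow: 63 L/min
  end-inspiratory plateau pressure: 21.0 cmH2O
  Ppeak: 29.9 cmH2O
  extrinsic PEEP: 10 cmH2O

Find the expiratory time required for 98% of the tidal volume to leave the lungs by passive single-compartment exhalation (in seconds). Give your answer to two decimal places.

Flow: 63 L/min ÷ 60 = 1.05 L/s.
R = (PIP − Pplat)/V̇ = (29.9 − 21.0) / 1.05 = 8.9/1.05 = 8.476 cmH2O·s/L.
C = Vt/(Pplat − PEEP) = 370.0 / (21.0 − 10) = 370.0/11.0 = 33.636 mL/cmH2O.
τ = R × C = 8.476 × 0.03364 L/cmH2O = 0.2851 s.
t = −τ·ln(1 − 0.98) = −0.2851·ln(0.02) = 1.115 s.

1.12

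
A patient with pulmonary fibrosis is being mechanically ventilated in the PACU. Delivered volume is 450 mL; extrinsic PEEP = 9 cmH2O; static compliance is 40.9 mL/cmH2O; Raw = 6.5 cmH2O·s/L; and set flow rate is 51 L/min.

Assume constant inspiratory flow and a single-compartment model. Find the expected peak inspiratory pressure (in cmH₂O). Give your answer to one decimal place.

25.5

Flow: 51 L/min ÷ 60 = 0.85 L/s.
Equation of motion (constant flow): PIP = Vt/C + R·V̇ + PEEP.
PIP = 450/40.9 + 6.5×0.85 + 9 = 11.002 + 5.525 + 9 = 25.527 cmH2O.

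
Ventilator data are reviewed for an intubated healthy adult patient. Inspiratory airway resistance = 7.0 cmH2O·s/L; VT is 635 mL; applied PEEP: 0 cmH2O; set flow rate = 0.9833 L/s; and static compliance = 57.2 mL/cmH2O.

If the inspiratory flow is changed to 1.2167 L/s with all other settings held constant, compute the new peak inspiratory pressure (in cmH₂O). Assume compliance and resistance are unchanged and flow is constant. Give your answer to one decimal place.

PIP = Vt/C + R·V̇ + PEEP (constant-flow equation of motion).
Only the resistive term changes: ΔPIP = R × ΔV̇ = 7.0 × (1.2167 − 0.9833) = 7.0 × 0.2334 = 1.634 cmH2O.
Original PIP = 635/57.2 + 7.0×0.9833 + 0 = 17.984 cmH2O; new PIP = 17.984 + (1.634) = 19.618 cmH2O.

19.6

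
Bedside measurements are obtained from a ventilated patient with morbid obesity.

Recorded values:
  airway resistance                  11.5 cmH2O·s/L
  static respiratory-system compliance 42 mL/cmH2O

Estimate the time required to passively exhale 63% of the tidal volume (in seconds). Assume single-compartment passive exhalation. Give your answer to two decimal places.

0.48

τ = R × C = 11.5 × 42 mL/cmH2O = 11.5 × 0.042 L/cmH2O = 0.483 s.
Exhaled fraction f = 1 − e^(−t/τ) → t = −τ·ln(1 − f) = −0.483·ln(0.37) = 0.4802 s.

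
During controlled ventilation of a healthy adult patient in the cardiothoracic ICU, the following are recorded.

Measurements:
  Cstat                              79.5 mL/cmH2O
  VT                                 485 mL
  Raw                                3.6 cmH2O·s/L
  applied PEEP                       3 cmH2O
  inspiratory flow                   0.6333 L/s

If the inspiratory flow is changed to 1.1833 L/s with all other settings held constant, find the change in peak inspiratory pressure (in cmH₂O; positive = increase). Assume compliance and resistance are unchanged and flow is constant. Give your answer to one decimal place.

PIP = Vt/C + R·V̇ + PEEP (constant-flow equation of motion).
Only the resistive term changes: ΔPIP = R × ΔV̇ = 3.6 × (1.1833 − 0.6333) = 3.6 × 0.55 = 1.98 cmH2O.

2.0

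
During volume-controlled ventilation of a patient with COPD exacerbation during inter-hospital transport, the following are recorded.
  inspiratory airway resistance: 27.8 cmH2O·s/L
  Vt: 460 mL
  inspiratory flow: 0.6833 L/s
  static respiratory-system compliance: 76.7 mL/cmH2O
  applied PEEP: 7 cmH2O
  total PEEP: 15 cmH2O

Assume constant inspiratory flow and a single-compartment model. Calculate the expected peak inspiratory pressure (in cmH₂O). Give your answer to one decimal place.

40.0

Total PEEP = 15 cmH2O (set 7 + intrinsic 8); this is the baseline alveolar pressure.
Equation of motion (constant flow): PIP = Vt/C + R·V̇ + PEEP.
PIP = 460/76.7 + 27.8×0.6833 + 15 = 5.997 + 18.996 + 15 = 39.993 cmH2O.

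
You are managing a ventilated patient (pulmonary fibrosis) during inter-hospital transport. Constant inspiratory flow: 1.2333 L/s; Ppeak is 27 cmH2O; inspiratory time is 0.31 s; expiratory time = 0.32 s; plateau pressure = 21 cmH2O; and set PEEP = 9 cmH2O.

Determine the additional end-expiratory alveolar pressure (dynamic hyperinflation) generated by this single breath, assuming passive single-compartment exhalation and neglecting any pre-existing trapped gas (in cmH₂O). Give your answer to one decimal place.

1.5

Vt = flow × Ti = 1.2333 L/s × 0.31 s × 1000 mL/L = 382.32 mL.
R = (PIP − Pplat)/V̇ = (27 − 21) / 1.2333 = 6.0/1.2333 = 4.865 cmH2O·s/L.
C = Vt/(Pplat − PEEP) = 382.32 / (21 − 9) = 382.32/12.0 = 31.86 mL/cmH2O.
τ = R × C = 4.865 × 0.03186 L/cmH2O = 0.155 s.
Fraction remaining = e^(−Te/τ) = e^(−0.32/0.155) = 0.1269; trapped volume = 382.32 × 0.1269 = 48.516 mL.
Additional alveolar pressure from trapping ≈ V_trapped / C = 48.516 / 31.86 = 1.523 cmH2O.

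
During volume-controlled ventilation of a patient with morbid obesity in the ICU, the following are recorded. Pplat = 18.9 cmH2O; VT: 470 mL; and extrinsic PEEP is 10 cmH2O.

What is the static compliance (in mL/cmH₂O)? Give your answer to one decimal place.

Cstat = Vt / (Pplat − PEEP) = 470 / (18.9 − 10) = 470 / 8.9 = 52.809 mL/cmH2O.

52.8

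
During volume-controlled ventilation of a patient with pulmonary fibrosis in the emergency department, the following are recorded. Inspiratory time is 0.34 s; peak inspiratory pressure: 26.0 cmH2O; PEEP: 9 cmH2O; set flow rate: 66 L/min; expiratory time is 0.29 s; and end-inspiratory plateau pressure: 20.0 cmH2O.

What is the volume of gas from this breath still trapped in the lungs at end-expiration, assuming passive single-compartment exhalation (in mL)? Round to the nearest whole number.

Flow: 66 L/min ÷ 60 = 1.1 L/s.
Vt = flow × Ti = 1.1 L/s × 0.34 s × 1000 mL/L = 374.0 mL.
R = (PIP − Pplat)/V̇ = (26.0 − 20.0) / 1.1 = 6.0/1.1 = 5.455 cmH2O·s/L.
C = Vt/(Pplat − PEEP) = 374.0 / (20.0 − 9) = 374.0/11.0 = 34.0 mL/cmH2O.
τ = R × C = 5.455 × 0.034 L/cmH2O = 0.1855 s.
Fraction remaining = e^(−Te/τ) = e^(−0.29/0.1855) = 0.2094.
Trapped volume = 374.0 × 0.2094 = 78.316 mL.

78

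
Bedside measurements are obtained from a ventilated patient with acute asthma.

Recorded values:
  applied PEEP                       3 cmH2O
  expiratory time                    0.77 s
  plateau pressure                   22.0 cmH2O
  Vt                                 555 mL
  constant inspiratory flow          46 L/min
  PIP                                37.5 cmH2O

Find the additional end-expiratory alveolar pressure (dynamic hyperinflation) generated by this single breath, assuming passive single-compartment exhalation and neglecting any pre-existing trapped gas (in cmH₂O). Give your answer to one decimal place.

Flow: 46 L/min ÷ 60 = 0.7667 L/s.
R = (PIP − Pplat)/V̇ = (37.5 − 22.0) / 0.7667 = 15.5/0.7667 = 20.217 cmH2O·s/L.
C = Vt/(Pplat − PEEP) = 555.0 / (22.0 − 3) = 555.0/19.0 = 29.211 mL/cmH2O.
τ = R × C = 20.217 × 0.02921 L/cmH2O = 0.5905 s.
Fraction remaining = e^(−Te/τ) = e^(−0.77/0.5905) = 0.2714; trapped volume = 555.0 × 0.2714 = 150.63 mL.
Additional alveolar pressure from trapping ≈ V_trapped / C = 150.63 / 29.211 = 5.157 cmH2O.

5.2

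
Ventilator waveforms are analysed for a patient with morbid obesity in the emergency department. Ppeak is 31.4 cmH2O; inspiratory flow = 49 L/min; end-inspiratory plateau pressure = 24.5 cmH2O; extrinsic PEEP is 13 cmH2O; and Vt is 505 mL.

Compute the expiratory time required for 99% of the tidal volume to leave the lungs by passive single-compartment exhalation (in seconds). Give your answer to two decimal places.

1.71

Flow: 49 L/min ÷ 60 = 0.8167 L/s.
R = (PIP − Pplat)/V̇ = (31.4 − 24.5) / 0.8167 = 6.9/0.8167 = 8.449 cmH2O·s/L.
C = Vt/(Pplat − PEEP) = 505.0 / (24.5 − 13) = 505.0/11.5 = 43.913 mL/cmH2O.
τ = R × C = 8.449 × 0.04391 L/cmH2O = 0.371 s.
t = −τ·ln(1 − 0.99) = −0.371·ln(0.01) = 1.709 s.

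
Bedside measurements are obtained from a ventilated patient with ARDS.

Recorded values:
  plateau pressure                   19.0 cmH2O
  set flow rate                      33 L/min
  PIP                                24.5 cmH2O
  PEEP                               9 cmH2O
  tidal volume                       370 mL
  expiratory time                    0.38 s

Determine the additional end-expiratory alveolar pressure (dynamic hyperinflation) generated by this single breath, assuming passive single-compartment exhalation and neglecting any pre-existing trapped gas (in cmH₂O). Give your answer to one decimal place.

Flow: 33 L/min ÷ 60 = 0.55 L/s.
R = (PIP − Pplat)/V̇ = (24.5 − 19.0) / 0.55 = 5.5/0.55 = 10.0 cmH2O·s/L.
C = Vt/(Pplat − PEEP) = 370.0 / (19.0 − 9) = 370.0/10.0 = 37.0 mL/cmH2O.
τ = R × C = 10.0 × 0.037 L/cmH2O = 0.37 s.
Fraction remaining = e^(−Te/τ) = e^(−0.38/0.37) = 0.3581; trapped volume = 370.0 × 0.3581 = 132.5 mL.
Additional alveolar pressure from trapping ≈ V_trapped / C = 132.5 / 37.0 = 3.581 cmH2O.

3.6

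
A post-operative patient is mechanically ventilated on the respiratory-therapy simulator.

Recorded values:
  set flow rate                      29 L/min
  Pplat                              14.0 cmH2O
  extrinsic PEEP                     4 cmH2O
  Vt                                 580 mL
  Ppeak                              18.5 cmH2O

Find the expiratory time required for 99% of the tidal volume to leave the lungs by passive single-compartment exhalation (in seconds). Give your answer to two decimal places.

Flow: 29 L/min ÷ 60 = 0.4833 L/s.
R = (PIP − Pplat)/V̇ = (18.5 − 14.0) / 0.4833 = 4.5/0.4833 = 9.311 cmH2O·s/L.
C = Vt/(Pplat − PEEP) = 580.0 / (14.0 − 4) = 580.0/10.0 = 58.0 mL/cmH2O.
τ = R × C = 9.311 × 0.058 L/cmH2O = 0.54 s.
t = −τ·ln(1 − 0.99) = −0.54·ln(0.01) = 2.487 s.

2.49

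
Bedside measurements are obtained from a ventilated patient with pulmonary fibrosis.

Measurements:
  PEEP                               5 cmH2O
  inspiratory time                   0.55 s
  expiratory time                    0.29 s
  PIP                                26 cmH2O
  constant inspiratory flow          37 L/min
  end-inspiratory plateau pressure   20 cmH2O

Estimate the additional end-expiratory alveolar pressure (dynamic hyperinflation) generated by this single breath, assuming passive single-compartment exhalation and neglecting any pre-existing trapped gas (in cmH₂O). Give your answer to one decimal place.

4.0

Flow: 37 L/min ÷ 60 = 0.6167 L/s.
Vt = flow × Ti = 0.6167 L/s × 0.55 s × 1000 mL/L = 339.19 mL.
R = (PIP − Pplat)/V̇ = (26 − 20) / 0.6167 = 6.0/0.6167 = 9.729 cmH2O·s/L.
C = Vt/(Pplat − PEEP) = 339.19 / (20 − 5) = 339.19/15.0 = 22.613 mL/cmH2O.
τ = R × C = 9.729 × 0.02261 L/cmH2O = 0.22 s.
Fraction remaining = e^(−Te/τ) = e^(−0.29/0.22) = 0.2676; trapped volume = 339.19 × 0.2676 = 90.767 mL.
Additional alveolar pressure from trapping ≈ V_trapped / C = 90.767 / 22.613 = 4.014 cmH2O.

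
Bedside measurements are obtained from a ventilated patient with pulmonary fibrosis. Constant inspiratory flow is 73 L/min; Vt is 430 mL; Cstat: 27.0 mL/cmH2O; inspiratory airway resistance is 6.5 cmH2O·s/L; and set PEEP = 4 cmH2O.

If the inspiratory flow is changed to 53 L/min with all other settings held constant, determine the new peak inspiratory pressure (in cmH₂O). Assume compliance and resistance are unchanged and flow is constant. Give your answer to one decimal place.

25.7

Flow: 73 L/min ÷ 60 = 1.2167 L/s.
New flow: 53 L/min ÷ 60 = 0.8833 L/s.
PIP = Vt/C + R·V̇ + PEEP (constant-flow equation of motion).
Only the resistive term changes: ΔPIP = R × ΔV̇ = 6.5 × (0.8833 − 1.2167) = 6.5 × -0.3334 = -2.167 cmH2O.
Original PIP = 430/27.0 + 6.5×1.2167 + 4 = 27.834 cmH2O; new PIP = 27.834 + (-2.167) = 25.667 cmH2O.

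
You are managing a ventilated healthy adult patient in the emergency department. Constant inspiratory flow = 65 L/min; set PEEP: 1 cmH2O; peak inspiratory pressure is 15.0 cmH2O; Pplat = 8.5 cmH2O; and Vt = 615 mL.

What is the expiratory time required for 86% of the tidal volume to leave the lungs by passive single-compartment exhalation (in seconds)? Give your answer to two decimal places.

Flow: 65 L/min ÷ 60 = 1.0833 L/s.
R = (PIP − Pplat)/V̇ = (15.0 − 8.5) / 1.0833 = 6.5/1.0833 = 6.0 cmH2O·s/L.
C = Vt/(Pplat − PEEP) = 615.0 / (8.5 − 1) = 615.0/7.5 = 82.0 mL/cmH2O.
τ = R × C = 6.0 × 0.082 L/cmH2O = 0.492 s.
t = −τ·ln(1 − 0.86) = −0.492·ln(0.14) = 0.9673 s.

0.97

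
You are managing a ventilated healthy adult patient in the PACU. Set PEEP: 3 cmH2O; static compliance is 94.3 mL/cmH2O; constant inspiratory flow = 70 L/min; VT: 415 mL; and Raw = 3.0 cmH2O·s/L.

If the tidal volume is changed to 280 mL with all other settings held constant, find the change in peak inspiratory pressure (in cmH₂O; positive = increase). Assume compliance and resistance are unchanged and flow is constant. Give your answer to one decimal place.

PIP = Vt/C + R·V̇ + PEEP (constant-flow equation of motion).
Only the elastic term changes: ΔPIP = ΔVt / C = (280 − 415) / 94.3 = -1.432 cmH2O.

-1.4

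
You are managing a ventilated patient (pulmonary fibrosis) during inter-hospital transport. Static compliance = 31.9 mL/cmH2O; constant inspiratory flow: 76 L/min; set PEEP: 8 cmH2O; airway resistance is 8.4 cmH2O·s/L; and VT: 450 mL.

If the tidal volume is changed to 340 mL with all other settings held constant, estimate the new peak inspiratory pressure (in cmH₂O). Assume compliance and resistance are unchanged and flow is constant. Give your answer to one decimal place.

29.3

Flow: 76 L/min ÷ 60 = 1.2667 L/s.
PIP = Vt/C + R·V̇ + PEEP (constant-flow equation of motion).
Only the elastic term changes: ΔPIP = ΔVt / C = (340 − 450) / 31.9 = -3.448 cmH2O.
Original PIP = 450/31.9 + 8.4×1.2667 + 8 = 32.747 cmH2O; new PIP = 32.747 + (-3.448) = 29.299 cmH2O.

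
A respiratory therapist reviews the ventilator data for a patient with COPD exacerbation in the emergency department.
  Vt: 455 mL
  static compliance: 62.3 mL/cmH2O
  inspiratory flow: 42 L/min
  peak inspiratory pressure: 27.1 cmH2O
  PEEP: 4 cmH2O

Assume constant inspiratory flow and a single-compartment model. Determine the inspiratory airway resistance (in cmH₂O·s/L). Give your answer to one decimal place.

22.6

Flow: 42 L/min ÷ 60 = 0.7 L/s.
Equation of motion (constant flow): PIP = Vt/C + R·V̇ + PEEP.
R·V̇ = PIP − Vt/C − PEEP = 27.1 − 455/62.3 − 4 = 27.1 − 7.303 − 4 = 15.797 cmH2O.
R = 15.797 / 0.7 = 22.567 cmH2O·s/L.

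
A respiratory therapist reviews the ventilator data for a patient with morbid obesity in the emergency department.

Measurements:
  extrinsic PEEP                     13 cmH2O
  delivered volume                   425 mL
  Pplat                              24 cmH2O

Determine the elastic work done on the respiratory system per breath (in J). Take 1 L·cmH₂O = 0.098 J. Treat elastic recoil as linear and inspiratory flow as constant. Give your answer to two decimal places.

0.23

Elastic work ≈ ½ × (Pplat − PEEP) × Vt = 0.5 × (24 − 13) × 0.425 L = 0.5 × 11.0 × 0.425 = 2.338 L·cmH2O.
× 0.098 J/(L·cmH2O) → 0.2291 J.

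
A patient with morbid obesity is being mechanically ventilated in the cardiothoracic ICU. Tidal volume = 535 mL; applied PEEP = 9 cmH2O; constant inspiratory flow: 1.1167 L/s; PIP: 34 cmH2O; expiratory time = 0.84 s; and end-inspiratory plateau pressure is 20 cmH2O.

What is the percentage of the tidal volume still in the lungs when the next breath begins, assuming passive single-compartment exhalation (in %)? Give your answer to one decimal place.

R = (PIP − Pplat)/V̇ = (34 − 20) / 1.1167 = 14.0/1.1167 = 12.537 cmH2O·s/L.
C = Vt/(Pplat − PEEP) = 535.0 / (20 − 9) = 535.0/11.0 = 48.636 mL/cmH2O.
τ = R × C = 12.537 × 0.04864 L/cmH2O = 0.6098 s.
Fraction remaining at end-expiration = e^(−Te/τ) = e^(−0.84/0.6098) = 0.2522 → 25.22%.

25.2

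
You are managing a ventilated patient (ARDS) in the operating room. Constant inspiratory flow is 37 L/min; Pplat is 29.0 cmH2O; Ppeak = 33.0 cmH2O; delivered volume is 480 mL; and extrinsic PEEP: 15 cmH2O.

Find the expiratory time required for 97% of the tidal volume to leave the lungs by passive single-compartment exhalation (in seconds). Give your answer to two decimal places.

Flow: 37 L/min ÷ 60 = 0.6167 L/s.
R = (PIP − Pplat)/V̇ = (33.0 − 29.0) / 0.6167 = 4.0/0.6167 = 6.486 cmH2O·s/L.
C = Vt/(Pplat − PEEP) = 480.0 / (29.0 − 15) = 480.0/14.0 = 34.286 mL/cmH2O.
τ = R × C = 6.486 × 0.03429 L/cmH2O = 0.2224 s.
t = −τ·ln(1 − 0.97) = −0.2224·ln(0.03) = 0.7799 s.

0.78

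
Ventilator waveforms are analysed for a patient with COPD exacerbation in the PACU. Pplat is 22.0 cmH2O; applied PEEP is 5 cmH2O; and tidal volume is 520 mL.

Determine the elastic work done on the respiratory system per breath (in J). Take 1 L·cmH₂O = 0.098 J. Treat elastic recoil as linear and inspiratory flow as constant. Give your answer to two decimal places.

0.43

Elastic work ≈ ½ × (Pplat − PEEP) × Vt = 0.5 × (22.0 − 5) × 0.520 L = 0.5 × 17.0 × 0.520 = 4.42 L·cmH2O.
× 0.098 J/(L·cmH2O) → 0.4332 J.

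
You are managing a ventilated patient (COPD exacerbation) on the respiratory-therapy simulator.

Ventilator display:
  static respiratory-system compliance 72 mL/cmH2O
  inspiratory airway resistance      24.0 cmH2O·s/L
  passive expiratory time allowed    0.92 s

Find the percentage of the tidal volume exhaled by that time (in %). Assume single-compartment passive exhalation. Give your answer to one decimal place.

τ = R × C = 24.0 × 72 mL/cmH2O = 24.0 × 0.072 L/cmH2O = 1.728 s.
Passive exhalation: V(t)/V₀ = e^(−t/τ) = e^(−0.92/1.728) = 0.5872.
Fraction exhaled = 1 − 0.5872 = 0.4128 → 41.28%.

41.3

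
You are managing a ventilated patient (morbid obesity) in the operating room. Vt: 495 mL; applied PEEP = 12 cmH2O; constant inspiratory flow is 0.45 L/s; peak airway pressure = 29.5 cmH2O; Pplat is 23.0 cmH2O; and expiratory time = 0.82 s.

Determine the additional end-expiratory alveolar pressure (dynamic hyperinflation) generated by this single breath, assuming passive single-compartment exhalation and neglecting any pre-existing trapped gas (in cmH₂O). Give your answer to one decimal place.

R = (PIP − Pplat)/V̇ = (29.5 − 23.0) / 0.45 = 6.5/0.45 = 14.444 cmH2O·s/L.
C = Vt/(Pplat − PEEP) = 495.0 / (23.0 − 12) = 495.0/11.0 = 45.0 mL/cmH2O.
τ = R × C = 14.444 × 0.045 L/cmH2O = 0.65 s.
Fraction remaining = e^(−Te/τ) = e^(−0.82/0.65) = 0.2832; trapped volume = 495.0 × 0.2832 = 140.18 mL.
Additional alveolar pressure from trapping ≈ V_trapped / C = 140.18 / 45.0 = 3.115 cmH2O.

3.1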